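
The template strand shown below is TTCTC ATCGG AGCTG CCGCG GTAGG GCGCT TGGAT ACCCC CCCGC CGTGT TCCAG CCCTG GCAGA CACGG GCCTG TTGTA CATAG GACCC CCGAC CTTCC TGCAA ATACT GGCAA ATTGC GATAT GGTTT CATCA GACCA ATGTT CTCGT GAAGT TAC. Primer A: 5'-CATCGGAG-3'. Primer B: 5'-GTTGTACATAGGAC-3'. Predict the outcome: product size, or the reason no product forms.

No product — both primers anneal to the same strand and extend in the same direction.

Primer A (CATCGGAG) matches the top strand at positions 5–12 (3' end points downstream).
Primer B (GTTGTACATAGGAC) also matches the top strand directly, at positions 75–88 — its reverse complement GTCCTATGTACAAC is not present.
Both primers anneal to the bottom strand with 3' ends pointing the same way, so neither can prime synthesis back toward the other.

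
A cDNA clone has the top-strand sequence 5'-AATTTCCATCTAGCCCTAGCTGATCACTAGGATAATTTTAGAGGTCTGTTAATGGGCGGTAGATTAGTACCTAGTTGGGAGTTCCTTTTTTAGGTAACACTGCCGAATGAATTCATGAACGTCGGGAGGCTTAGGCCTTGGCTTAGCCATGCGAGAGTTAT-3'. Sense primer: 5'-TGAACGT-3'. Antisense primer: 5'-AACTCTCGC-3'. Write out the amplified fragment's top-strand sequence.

5'-TGAACGTCGGGAGGCTTAGGCCTTGGCTTAGCCATGCGAGAGTT-3'

Forward primer TGAACGT is found on the top strand at positions 116–122.
Reverse complement of the reverse primer: GCGAGAGTT. This occurs on the top strand at positions 151–159.
The product is the template from position 116 through 159 (44 bp).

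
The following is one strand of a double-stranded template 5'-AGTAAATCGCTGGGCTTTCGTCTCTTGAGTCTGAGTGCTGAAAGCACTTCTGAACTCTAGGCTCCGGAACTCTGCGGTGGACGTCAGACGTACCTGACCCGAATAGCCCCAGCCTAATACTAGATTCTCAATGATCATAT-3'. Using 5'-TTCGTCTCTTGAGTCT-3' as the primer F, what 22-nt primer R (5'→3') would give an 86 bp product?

5'-TCGGGTCAGGTACGTCTGACGT-3'

The forward primer binds at positions 17–32, so an 86 bp product ends at position 17 + 86 − 1 = 102.
The reverse primer anneals to the top strand over positions 81–102, i.e. to ACGTCAGACGTACCTGACCCGA.
Its sequence written 5'→3' is the reverse complement: TCGGGTCAGGTACGTCTGACGT.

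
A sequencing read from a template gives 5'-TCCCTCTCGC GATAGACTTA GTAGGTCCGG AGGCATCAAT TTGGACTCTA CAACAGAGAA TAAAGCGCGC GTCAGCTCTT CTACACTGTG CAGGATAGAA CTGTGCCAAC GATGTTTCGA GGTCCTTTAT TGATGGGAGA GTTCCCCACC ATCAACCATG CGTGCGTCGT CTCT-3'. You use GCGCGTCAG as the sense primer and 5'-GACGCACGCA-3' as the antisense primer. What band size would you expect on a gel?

102 bp

Scanning the template, GCGCGTCAG occurs at positions 67–75; this primer anneals to the bottom strand there with its 3' end pointing downstream.
The reverse primer's reverse complement is TGCGTGCGTC, which matches the template at positions 159–168.
The product runs from position 67 to position 168, so its length is 168 − 67 + 1 = 102 bp.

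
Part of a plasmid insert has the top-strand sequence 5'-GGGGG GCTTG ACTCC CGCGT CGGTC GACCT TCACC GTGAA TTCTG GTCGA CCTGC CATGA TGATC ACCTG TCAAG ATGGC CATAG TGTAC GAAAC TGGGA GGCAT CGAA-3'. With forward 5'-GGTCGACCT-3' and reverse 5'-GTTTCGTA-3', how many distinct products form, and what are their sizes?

Two products: 74 bp, 51 bp

The forward primer GGTCGACCT matches the top strand at positions 22–30, 45–53.
The reverse primer's reverse complement is TACGAAAC, matching at positions 88–95.
Each forward site pairs with the reverse site to give a product ending at position 95: sizes 74, 51 bp.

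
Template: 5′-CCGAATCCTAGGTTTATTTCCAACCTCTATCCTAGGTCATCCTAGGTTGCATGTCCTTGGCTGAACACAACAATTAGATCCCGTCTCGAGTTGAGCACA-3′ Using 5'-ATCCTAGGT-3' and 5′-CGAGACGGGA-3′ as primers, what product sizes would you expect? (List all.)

The forward primer ATCCTAGGT matches the top strand at positions 5–13, 29–37, 39–47.
The reverse primer's reverse complement is TCCCGTCTCG, matching at positions 79–88.
Each forward site pairs with the reverse site to give a product ending at position 88: sizes 84, 60, 50 bp.

84 bp, 60 bp, 50 bp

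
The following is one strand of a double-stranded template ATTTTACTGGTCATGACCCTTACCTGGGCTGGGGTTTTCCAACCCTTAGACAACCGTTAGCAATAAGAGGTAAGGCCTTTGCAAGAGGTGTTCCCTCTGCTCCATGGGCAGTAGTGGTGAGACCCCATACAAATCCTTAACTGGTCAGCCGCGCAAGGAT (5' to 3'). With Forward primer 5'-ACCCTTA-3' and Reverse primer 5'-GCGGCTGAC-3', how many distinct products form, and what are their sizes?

The forward primer ACCCTTA matches the top strand at positions 16–22, 42–48.
The reverse primer's reverse complement is GTCAGCCGC, matching at positions 144–152.
Each forward site pairs with the reverse site to give a product ending at position 152: sizes 137, 111 bp.

Two products: 137 bp, 111 bp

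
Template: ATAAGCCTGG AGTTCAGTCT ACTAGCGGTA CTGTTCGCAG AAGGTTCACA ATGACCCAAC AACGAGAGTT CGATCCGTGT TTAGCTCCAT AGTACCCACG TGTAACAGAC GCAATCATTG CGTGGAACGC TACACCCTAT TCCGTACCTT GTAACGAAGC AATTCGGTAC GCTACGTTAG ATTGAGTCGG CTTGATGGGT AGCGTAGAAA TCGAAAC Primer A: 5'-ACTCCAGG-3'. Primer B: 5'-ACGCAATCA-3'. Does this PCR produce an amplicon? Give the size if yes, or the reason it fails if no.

Primer A (ACTCCAGG) has reverse complement CCTGGAGT, which matches the top strand at positions 6–13; primer A anneals to the top strand there with its 3' end pointing upstream toward position 6.
Primer B (ACGCAATCA) matches the top strand directly at positions 109–117; it anneals to the bottom strand with its 3' end pointing downstream toward position 117.
The 3' ends diverge (primer A extends toward position 1, primer B toward position 217), so the primers never converge on a shared product.

No product — the primers' 3' ends point away from each other.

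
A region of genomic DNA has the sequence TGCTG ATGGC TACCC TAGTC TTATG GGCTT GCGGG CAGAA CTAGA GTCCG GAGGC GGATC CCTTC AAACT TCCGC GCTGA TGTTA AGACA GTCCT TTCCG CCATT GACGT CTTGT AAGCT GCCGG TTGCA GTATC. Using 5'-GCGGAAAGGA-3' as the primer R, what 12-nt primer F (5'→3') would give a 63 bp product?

The reverse primer's reverse complement TCCTTTCCGC matches the template at positions 92–101, so the product ends at position 101.
A 63 bp product then starts at position 101 − 63 + 1 = 39.
The forward primer is identical to the top strand there: AACTAGAGTCCG.

5'-AACTAGAGTCCG-3'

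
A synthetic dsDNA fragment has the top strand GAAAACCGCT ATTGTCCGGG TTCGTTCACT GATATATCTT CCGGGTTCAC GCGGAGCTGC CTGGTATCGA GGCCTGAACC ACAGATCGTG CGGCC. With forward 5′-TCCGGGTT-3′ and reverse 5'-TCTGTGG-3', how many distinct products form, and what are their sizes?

Two products: 71 bp, 46 bp

The forward primer TCCGGGTT matches the top strand at positions 15–22, 40–47.
The reverse primer's reverse complement is CCACAGA, matching at positions 79–85.
Each forward site pairs with the reverse site to give a product ending at position 85: sizes 71, 46 bp.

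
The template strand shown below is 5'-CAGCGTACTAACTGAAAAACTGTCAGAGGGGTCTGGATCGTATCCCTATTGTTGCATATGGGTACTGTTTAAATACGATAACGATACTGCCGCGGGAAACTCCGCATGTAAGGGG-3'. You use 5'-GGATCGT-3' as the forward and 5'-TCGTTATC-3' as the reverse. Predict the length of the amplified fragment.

50 bp

Forward primer GGATCGT is found on the top strand at positions 35–41.
Taking the reverse complement of TCGTTATC gives GATAACGA, found at positions 77–84 on the template; the primer anneals here to the top strand with its 3' end pointing upstream.
The product runs from position 35 to position 84, so its length is 84 − 35 + 1 = 50 bp.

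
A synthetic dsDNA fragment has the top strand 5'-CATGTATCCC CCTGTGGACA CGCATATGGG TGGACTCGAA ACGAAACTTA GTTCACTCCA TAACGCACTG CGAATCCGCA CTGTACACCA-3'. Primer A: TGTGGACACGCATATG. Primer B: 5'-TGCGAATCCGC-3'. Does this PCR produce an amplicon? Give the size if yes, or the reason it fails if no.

Primer A (TGTGGACACGCATATG) matches the top strand at positions 13–28 (3' end points downstream).
Primer B (TGCGAATCCGC) also matches the top strand directly, at positions 69–79 — its reverse complement GCGGATTCGCA is not present.
Both primers anneal to the bottom strand with 3' ends pointing the same way, so neither can prime synthesis back toward the other.

No product — both primers anneal to the same strand and extend in the same direction.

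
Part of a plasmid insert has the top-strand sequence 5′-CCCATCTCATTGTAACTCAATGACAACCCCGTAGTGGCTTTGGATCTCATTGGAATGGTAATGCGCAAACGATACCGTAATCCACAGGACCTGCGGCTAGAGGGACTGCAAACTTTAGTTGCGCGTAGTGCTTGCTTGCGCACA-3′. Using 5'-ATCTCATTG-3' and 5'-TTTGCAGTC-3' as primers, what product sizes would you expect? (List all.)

109 bp, 69 bp

The forward primer ATCTCATTG matches the top strand at positions 4–12, 44–52.
The reverse primer's reverse complement is GACTGCAAA, matching at positions 104–112.
Each forward site pairs with the reverse site to give a product ending at position 112: sizes 109, 69 bp.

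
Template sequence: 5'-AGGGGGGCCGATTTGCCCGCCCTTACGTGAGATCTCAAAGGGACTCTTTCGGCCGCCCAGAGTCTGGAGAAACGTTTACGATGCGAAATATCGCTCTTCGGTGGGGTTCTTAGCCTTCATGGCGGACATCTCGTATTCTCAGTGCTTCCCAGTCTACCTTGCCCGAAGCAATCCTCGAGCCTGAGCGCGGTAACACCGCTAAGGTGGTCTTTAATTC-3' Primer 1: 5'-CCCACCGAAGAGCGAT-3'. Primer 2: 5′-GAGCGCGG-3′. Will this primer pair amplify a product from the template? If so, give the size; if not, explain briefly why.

No product — the primers' 3' ends point away from each other.

Primer 1 (CCCACCGAAGAGCGAT) has reverse complement ATCGCTCTTCGGTGGG, which matches the top strand at positions 90–105; primer 1 anneals to the top strand there with its 3' end pointing upstream toward position 90.
Primer 2 (GAGCGCGG) matches the top strand directly at positions 183–190; it anneals to the bottom strand with its 3' end pointing downstream toward position 190.
The 3' ends diverge (primer 1 extends toward position 1, primer 2 toward position 217), so the primers never converge on a shared product.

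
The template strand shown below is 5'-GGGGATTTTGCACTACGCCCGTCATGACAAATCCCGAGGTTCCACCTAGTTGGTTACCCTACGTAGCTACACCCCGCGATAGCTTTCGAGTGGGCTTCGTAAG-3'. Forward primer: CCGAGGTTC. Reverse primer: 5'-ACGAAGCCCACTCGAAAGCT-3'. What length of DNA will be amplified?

Scanning the template, CCGAGGTTC occurs at positions 34–42; this primer anneals to the bottom strand there with its 3' end pointing downstream.
Taking the reverse complement of ACGAAGCCCACTCGAAAGCT gives AGCTTTCGAGTGGGCTTCGT, found at positions 81–100 on the template; the primer anneals here to the top strand with its 3' end pointing upstream.
Product length = (reverse-primer end) − (forward-primer start) + 1 = 100 − 34 + 1 = 67 bp.

67 bp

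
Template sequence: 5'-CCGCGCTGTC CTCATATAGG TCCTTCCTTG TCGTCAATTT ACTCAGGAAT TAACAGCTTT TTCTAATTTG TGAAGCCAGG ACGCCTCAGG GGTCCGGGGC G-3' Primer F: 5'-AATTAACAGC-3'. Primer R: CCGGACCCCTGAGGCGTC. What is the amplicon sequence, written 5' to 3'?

5'-AATTAACAGCTTTTTCTAATTTGTGAAGCCAGGACGCCTCAGGGGTCCGG-3'

The forward primer matches the template at positions 48–57.
Taking the reverse complement of CCGGACCCCTGAGGCGTC gives GACGCCTCAGGGGTCCGG, found at positions 80–97 on the template; the primer anneals here to the top strand with its 3' end pointing upstream.
The product is the template from position 48 through 97 (50 bp).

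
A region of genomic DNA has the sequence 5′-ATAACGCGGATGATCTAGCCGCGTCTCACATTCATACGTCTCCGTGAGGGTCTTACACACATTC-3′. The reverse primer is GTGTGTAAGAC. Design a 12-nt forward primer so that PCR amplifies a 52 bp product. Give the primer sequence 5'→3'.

The reverse primer's reverse complement GTCTTACACAC matches the template at positions 50–60, so the product ends at position 60.
A 52 bp product then starts at position 60 − 52 + 1 = 9.
The forward primer is identical to the top strand there: GATGATCTAGCC.

5'-GATGATCTAGCC-3'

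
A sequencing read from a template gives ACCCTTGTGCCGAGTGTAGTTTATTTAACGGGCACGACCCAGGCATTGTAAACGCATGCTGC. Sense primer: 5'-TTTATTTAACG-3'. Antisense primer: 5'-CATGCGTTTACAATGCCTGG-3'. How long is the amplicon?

Scanning the template, TTTATTTAACG occurs at positions 20–30; this primer anneals to the bottom strand there with its 3' end pointing downstream.
Reverse complement of the reverse primer: CCAGGCATTGTAAACGCATG. This occurs on the top strand at positions 39–58.
Amplicon spans positions 20–58: 39 bp.

39 bp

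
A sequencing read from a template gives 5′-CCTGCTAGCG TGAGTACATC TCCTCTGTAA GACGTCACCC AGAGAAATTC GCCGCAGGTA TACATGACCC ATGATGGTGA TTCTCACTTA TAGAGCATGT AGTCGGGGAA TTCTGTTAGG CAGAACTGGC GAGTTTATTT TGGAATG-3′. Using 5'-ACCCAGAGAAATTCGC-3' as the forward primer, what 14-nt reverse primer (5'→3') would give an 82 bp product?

5'-TAACAGAATTCCCC-3'

The forward primer binds at positions 37–52, so an 82 bp product ends at position 37 + 82 − 1 = 118.
The reverse primer anneals to the top strand over positions 105–118, i.e. to GGGGAATTCTGTTA.
Its sequence written 5'→3' is the reverse complement: TAACAGAATTCCCC.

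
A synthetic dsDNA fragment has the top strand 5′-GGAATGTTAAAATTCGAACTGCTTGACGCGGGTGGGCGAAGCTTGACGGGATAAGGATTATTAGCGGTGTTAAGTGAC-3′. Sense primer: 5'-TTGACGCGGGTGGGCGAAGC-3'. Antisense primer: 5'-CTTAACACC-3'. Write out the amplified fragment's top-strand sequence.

The forward primer matches the template at positions 23–42.
The reverse primer's reverse complement is GGTGTTAAG, which matches the template at positions 66–74.
The product is the template from position 23 through 74 (52 bp).

5'-TTGACGCGGGTGGGCGAAGCTTGACGGGATAAGGATTATTAGCGGTGTTAAG-3'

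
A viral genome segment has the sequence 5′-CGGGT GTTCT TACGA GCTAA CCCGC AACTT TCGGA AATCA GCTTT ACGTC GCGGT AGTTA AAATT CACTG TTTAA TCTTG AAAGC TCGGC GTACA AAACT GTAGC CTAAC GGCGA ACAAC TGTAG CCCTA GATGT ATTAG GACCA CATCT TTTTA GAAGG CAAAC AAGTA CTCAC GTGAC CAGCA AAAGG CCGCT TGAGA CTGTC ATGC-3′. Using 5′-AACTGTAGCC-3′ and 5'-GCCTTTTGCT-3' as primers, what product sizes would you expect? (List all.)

95 bp, 74 bp

The forward primer AACTGTAGCC matches the top strand at positions 97–106, 118–127.
The reverse primer's reverse complement is AGCAAAAGGC, matching at positions 182–191.
Each forward site pairs with the reverse site to give a product ending at position 191: sizes 95, 74 bp.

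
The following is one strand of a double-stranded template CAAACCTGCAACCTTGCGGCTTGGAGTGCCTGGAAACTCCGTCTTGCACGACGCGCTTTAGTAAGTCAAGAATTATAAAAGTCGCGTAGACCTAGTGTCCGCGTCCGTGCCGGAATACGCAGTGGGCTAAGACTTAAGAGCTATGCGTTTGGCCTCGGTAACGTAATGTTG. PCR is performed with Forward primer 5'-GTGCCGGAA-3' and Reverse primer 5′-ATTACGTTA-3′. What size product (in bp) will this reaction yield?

61 bp

The forward primer matches the template at positions 107–115.
Reverse complement of the reverse primer: TAACGTAAT. This occurs on the top strand at positions 159–167.
Product length = (reverse-primer end) − (forward-primer start) + 1 = 167 − 107 + 1 = 61 bp.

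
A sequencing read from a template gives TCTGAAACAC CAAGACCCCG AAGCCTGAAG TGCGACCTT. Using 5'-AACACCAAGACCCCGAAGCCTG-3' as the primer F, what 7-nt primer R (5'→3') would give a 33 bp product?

The forward primer binds at positions 6–27, so a 33 bp product ends at position 6 + 33 − 1 = 38.
The reverse primer anneals to the top strand over positions 32–38, i.e. to GCGACCT.
Its sequence written 5'→3' is the reverse complement: AGGTCGC.

5'-AGGTCGC-3'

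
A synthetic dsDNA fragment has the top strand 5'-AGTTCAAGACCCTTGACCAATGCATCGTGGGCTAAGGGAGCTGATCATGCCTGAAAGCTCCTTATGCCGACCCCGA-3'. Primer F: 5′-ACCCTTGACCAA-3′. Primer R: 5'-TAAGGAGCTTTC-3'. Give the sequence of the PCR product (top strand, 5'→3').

5'-ACCCTTGACCAATGCATCGTGGGCTAAGGGAGCTGATCATGCCTGAAAGCTCCTTA-3'

Forward primer ACCCTTGACCAA is found on the top strand at positions 9–20.
Taking the reverse complement of TAAGGAGCTTTC gives GAAAGCTCCTTA, found at positions 53–64 on the template; the primer anneals here to the top strand with its 3' end pointing upstream.
The product is the template from position 9 through 64 (56 bp).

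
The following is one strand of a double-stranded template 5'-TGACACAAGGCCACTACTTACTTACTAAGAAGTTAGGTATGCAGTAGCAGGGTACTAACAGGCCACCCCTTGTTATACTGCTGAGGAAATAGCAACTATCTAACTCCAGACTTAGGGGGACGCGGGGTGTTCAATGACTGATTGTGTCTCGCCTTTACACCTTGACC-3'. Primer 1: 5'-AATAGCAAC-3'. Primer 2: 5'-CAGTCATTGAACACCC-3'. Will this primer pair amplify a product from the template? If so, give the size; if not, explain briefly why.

Yes — a 53 bp product.

Primer 1 (AATAGCAAC) matches the top strand at positions 88–96; it acts as a forward primer.
Primer 2's reverse complement is GGGTGTTCAATGACTG, matching the top strand at positions 125–140; it acts as a reverse primer.
The 3' ends face each other across positions 88–140, giving a 53 bp product.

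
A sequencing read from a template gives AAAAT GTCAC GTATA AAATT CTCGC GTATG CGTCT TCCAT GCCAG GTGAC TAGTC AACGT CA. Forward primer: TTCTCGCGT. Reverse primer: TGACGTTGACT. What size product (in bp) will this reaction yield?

The forward primer matches the template at positions 19–27.
Reverse complement of the reverse primer: AGTCAACGTCA. This occurs on the top strand at positions 52–62.
The product runs from position 19 to position 62, so its length is 62 − 19 + 1 = 44 bp.

44 bp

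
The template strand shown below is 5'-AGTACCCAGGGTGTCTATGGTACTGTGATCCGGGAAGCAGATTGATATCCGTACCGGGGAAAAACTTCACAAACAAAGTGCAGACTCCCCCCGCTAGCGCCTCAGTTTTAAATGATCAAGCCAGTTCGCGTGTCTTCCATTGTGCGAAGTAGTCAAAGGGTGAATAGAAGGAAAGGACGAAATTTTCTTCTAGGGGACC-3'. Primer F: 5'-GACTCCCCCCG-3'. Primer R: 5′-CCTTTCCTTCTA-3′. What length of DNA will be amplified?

94 bp

The forward primer matches the template at positions 83–93.
The reverse primer's reverse complement is TAGAAGGAAAGG, which matches the template at positions 165–176.
Amplicon spans positions 83–176: 94 bp.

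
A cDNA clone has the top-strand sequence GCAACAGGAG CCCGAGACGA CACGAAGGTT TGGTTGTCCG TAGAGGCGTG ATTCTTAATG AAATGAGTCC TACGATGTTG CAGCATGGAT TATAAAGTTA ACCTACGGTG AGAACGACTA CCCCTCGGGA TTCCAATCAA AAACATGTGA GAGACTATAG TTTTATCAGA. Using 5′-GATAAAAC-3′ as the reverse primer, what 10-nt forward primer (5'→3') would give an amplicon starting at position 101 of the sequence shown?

5'-ACCTACGGTG-3'

The reverse primer's reverse complement GTTTTATC matches the template at positions 160–167; the product starts at position 101.
The forward primer is identical to the top strand over positions 101–110: ACCTACGGTG.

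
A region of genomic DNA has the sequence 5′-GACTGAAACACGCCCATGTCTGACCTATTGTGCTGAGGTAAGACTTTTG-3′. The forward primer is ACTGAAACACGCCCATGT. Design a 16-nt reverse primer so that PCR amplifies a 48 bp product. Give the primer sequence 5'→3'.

The forward primer binds at positions 2–19, so a 48 bp product ends at position 2 + 48 − 1 = 49.
The reverse primer anneals to the top strand over positions 34–49, i.e. to TGAGGTAAGACTTTTG.
Its sequence written 5'→3' is the reverse complement: CAAAAGTCTTACCTCA.

5'-CAAAAGTCTTACCTCA-3'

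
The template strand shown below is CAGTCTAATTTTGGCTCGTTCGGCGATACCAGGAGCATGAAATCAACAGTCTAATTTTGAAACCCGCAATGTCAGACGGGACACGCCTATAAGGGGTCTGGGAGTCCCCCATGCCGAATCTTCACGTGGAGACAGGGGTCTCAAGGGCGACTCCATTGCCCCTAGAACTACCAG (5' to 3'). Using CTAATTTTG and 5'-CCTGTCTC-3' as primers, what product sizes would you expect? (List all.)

The forward primer CTAATTTTG matches the top strand at positions 5–13, 51–59.
The reverse primer's reverse complement is GAGACAGG, matching at positions 129–136.
Each forward site pairs with the reverse site to give a product ending at position 136: sizes 132, 86 bp.

132 bp, 86 bp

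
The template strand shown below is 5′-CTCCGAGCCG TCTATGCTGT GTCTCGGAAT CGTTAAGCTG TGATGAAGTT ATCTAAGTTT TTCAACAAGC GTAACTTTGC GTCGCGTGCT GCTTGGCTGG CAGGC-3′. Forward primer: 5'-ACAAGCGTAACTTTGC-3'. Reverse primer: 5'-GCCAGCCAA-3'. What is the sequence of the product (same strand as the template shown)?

5'-ACAAGCGTAACTTTGCGTCGCGTGCTGCTTGGCTGGC-3'

The forward primer matches the template at positions 65–80.
Taking the reverse complement of GCCAGCCAA gives TTGGCTGGC, found at positions 93–101 on the template; the primer anneals here to the top strand with its 3' end pointing upstream.
The product is the template from position 65 through 101 (37 bp).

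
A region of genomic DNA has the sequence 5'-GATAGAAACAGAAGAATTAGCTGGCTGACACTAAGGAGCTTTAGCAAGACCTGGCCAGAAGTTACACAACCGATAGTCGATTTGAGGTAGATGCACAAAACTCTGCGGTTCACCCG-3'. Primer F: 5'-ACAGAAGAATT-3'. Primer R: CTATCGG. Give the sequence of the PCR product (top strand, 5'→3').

5'-ACAGAAGAATTAGCTGGCTGACACTAAGGAGCTTTAGCAAGACCTGGCCAGAAGTTACACAACCGATAG-3'

Forward primer ACAGAAGAATT is found on the top strand at positions 8–18.
Reverse complement of the reverse primer: CCGATAG. This occurs on the top strand at positions 70–76.
The product is the template from position 8 through 76 (69 bp).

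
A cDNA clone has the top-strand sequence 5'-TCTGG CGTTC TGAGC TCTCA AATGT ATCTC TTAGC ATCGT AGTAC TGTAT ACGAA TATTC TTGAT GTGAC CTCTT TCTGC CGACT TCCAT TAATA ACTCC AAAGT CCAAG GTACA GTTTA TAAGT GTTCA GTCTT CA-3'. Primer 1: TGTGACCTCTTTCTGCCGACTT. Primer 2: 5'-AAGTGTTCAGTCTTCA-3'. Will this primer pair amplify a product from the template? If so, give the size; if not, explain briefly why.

Primer 1 (TGTGACCTCTTTCTGCCGACTT) matches the top strand at positions 65–86 (3' end points downstream).
Primer 2 (AAGTGTTCAGTCTTCA) also matches the top strand directly, at positions 122–137 — its reverse complement TGAAGACTGAACACTT is not present.
Both primers anneal to the bottom strand with 3' ends pointing the same way, so neither can prime synthesis back toward the other.

No product — both primers anneal to the same strand and extend in the same direction.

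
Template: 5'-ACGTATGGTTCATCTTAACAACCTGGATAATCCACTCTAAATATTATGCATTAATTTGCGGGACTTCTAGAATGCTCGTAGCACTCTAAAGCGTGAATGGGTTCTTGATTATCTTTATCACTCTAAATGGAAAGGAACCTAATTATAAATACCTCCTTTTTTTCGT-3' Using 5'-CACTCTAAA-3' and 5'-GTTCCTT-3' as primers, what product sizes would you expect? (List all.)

106 bp, 57 bp, 20 bp

The forward primer CACTCTAAA matches the top strand at positions 33–41, 82–90, 119–127.
The reverse primer's reverse complement is AAGGAAC, matching at positions 132–138.
Each forward site pairs with the reverse site to give a product ending at position 138: sizes 106, 57, 20 bp.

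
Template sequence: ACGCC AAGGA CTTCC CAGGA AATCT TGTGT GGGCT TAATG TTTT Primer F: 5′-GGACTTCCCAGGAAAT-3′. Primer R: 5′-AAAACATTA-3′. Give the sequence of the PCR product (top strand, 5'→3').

5'-GGACTTCCCAGGAAATCTTGTGTGGGCTTAATGTTTT-3'

Forward primer GGACTTCCCAGGAAAT is found on the top strand at positions 8–23.
Reverse complement of the reverse primer: TAATGTTTT. This occurs on the top strand at positions 36–44.
The product is the template from position 8 through 44 (37 bp).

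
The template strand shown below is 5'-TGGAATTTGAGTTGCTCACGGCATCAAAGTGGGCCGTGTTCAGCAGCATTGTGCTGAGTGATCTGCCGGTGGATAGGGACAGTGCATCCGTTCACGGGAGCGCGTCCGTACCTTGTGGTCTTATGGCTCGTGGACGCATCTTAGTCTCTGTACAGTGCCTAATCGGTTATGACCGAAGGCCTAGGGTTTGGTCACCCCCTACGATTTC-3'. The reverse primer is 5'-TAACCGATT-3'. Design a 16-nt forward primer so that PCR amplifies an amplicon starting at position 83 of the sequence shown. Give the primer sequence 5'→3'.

5'-TGCATCCGTTCACGGG-3'

The reverse primer's reverse complement AATCGGTTA matches the template at positions 161–169; the product starts at position 83.
The forward primer is identical to the top strand over positions 83–98: TGCATCCGTTCACGGG.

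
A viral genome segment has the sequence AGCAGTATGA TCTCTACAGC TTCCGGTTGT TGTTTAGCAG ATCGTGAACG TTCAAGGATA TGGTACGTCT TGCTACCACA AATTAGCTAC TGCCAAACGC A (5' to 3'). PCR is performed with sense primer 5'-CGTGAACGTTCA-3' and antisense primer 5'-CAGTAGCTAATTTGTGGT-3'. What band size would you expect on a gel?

50 bp

Scanning the template, CGTGAACGTTCA occurs at positions 43–54; this primer anneals to the bottom strand there with its 3' end pointing downstream.
The reverse primer's reverse complement is ACCACAAATTAGCTACTG, which matches the template at positions 75–92.
Amplicon spans positions 43–92: 50 bp.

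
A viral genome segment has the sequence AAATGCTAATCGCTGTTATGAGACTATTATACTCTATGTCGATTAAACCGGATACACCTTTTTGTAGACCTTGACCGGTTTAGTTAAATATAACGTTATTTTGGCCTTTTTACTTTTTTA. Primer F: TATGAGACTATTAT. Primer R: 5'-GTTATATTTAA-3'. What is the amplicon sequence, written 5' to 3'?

5'-TATGAGACTATTATACTCTATGTCGATTAAACCGGATACACCTTTTTGTAGACCTTGACCGGTTTAGTTAAATATAAC-3'

Scanning the template, TATGAGACTATTAT occurs at positions 17–30; this primer anneals to the bottom strand there with its 3' end pointing downstream.
Taking the reverse complement of GTTATATTTAA gives TTAAATATAAC, found at positions 84–94 on the template; the primer anneals here to the top strand with its 3' end pointing upstream.
The product is the template from position 17 through 94 (78 bp).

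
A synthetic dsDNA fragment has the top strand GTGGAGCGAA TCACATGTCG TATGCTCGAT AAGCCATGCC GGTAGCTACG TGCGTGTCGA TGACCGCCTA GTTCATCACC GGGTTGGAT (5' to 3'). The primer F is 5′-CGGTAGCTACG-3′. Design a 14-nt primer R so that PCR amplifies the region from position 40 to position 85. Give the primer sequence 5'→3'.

5'-AACCCGGTGATGAA-3'

The product's 3' end on the top strand is position 85.
The reverse primer anneals to the top strand over positions 72–85, i.e. to TTCATCACCGGGTT.
Its sequence written 5'→3' is the reverse complement: AACCCGGTGATGAA.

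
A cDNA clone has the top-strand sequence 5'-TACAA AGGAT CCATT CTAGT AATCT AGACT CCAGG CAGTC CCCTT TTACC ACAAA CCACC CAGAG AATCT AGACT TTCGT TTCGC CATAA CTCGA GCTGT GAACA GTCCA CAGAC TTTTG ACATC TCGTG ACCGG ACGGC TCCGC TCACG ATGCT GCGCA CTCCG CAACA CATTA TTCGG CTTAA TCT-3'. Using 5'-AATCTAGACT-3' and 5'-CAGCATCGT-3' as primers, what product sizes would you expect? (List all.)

136 bp, 91 bp

The forward primer AATCTAGACT matches the top strand at positions 21–30, 66–75.
The reverse primer's reverse complement is ACGATGCTG, matching at positions 148–156.
Each forward site pairs with the reverse site to give a product ending at position 156: sizes 136, 91 bp.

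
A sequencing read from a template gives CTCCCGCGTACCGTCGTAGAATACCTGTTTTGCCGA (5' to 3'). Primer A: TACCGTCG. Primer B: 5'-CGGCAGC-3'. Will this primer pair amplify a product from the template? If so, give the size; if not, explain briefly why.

Primer B (CGGCAGC) does not match the top strand, and its reverse complement GCTGCCG does not match either.
With no annealing site for primer B, no amplification occurs.

No product — primer B has no binding site in the template.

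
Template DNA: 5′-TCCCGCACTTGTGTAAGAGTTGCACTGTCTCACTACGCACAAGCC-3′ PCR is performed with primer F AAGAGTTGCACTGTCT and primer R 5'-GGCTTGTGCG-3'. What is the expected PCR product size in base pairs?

31 bp

Forward primer AAGAGTTGCACTGTCT is found on the top strand at positions 15–30.
The reverse primer's reverse complement is CGCACAAGCC, which matches the template at positions 36–45.
Amplicon spans positions 15–45: 31 bp.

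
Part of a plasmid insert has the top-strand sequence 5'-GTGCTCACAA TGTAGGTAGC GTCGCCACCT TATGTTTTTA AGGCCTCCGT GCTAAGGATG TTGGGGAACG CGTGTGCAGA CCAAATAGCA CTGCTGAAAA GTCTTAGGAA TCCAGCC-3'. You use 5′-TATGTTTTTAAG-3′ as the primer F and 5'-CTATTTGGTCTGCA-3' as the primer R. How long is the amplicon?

Scanning the template, TATGTTTTTAAG occurs at positions 31–42; this primer anneals to the bottom strand there with its 3' end pointing downstream.
Reverse complement of the reverse primer: TGCAGACCAAATAG. This occurs on the top strand at positions 75–88.
Amplicon spans positions 31–88: 58 bp.

58 bp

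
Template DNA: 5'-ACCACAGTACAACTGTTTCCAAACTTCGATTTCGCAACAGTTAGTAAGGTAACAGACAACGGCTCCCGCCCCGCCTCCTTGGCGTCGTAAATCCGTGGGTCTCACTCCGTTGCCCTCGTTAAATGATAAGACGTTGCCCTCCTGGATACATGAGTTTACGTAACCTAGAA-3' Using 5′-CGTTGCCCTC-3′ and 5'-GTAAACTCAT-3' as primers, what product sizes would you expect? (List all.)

The forward primer CGTTGCCCTC matches the top strand at positions 108–117, 132–141.
The reverse primer's reverse complement is ATGAGTTTAC, matching at positions 150–159.
Each forward site pairs with the reverse site to give a product ending at position 159: sizes 52, 28 bp.

52 bp, 28 bp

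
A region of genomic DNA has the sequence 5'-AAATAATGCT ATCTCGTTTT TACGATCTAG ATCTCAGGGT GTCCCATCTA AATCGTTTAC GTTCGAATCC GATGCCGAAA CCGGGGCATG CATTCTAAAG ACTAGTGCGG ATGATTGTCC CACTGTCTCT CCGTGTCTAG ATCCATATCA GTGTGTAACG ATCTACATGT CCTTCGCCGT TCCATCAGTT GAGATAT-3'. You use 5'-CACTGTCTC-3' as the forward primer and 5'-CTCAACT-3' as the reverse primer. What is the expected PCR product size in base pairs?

Scanning the template, CACTGTCTC occurs at positions 121–129; this primer anneals to the bottom strand there with its 3' end pointing downstream.
The reverse primer's reverse complement is AGTTGAG, which matches the template at positions 187–193.
Product length = (reverse-primer end) − (forward-primer start) + 1 = 193 − 121 + 1 = 73 bp.

73 bp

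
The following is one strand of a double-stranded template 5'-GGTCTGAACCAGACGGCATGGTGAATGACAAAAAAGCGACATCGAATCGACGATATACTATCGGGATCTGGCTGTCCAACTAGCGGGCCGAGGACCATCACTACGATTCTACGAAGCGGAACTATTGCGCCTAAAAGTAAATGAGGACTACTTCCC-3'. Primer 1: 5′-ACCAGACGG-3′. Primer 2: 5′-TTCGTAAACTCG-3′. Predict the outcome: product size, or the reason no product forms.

No product — primer 2 has no binding site in the template.

Primer 2 (TTCGTAAACTCG) does not match the top strand, and its reverse complement CGAGTTTACGAA does not match either.
With no annealing site for primer 2, no amplification occurs.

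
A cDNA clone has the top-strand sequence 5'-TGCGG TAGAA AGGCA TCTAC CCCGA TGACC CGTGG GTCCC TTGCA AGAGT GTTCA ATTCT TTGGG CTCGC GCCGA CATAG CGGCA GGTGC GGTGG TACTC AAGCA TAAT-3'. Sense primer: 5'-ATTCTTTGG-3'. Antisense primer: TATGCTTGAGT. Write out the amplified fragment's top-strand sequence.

Forward primer ATTCTTTGG is found on the top strand at positions 56–64.
Taking the reverse complement of TATGCTTGAGT gives ACTCAAGCATA, found at positions 97–107 on the template; the primer anneals here to the top strand with its 3' end pointing upstream.
The product is the template from position 56 through 107 (52 bp).

5'-ATTCTTTGGGCTCGCGCCGACATAGCGGCAGGTGCGGTGGTACTCAAGCATA-3'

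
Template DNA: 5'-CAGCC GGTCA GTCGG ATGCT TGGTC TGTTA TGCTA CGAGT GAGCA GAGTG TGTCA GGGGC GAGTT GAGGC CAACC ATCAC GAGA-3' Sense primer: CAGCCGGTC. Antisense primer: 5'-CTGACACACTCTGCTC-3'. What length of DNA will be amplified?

Scanning the template, CAGCCGGTC occurs at positions 1–9; this primer anneals to the bottom strand there with its 3' end pointing downstream.
Reverse complement of the reverse primer: GAGCAGAGTGTGTCAG. This occurs on the top strand at positions 41–56.
Product length = (reverse-primer end) − (forward-primer start) + 1 = 56 − 1 + 1 = 56 bp.

56 bp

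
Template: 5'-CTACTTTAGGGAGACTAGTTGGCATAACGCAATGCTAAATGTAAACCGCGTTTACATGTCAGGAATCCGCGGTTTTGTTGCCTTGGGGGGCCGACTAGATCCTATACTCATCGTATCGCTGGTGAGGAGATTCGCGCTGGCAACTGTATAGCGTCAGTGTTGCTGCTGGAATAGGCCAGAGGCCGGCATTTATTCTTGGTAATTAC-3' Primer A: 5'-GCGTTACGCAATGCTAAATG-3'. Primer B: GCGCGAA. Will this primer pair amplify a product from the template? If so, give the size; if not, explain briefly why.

Primer A (GCGTTACGCAATGCTAAATG) does not match the top strand, and its reverse complement CATTTAGCATTGCGTAACGC does not match either.
With no annealing site for primer A, no amplification occurs.

No product — primer A has no binding site in the template.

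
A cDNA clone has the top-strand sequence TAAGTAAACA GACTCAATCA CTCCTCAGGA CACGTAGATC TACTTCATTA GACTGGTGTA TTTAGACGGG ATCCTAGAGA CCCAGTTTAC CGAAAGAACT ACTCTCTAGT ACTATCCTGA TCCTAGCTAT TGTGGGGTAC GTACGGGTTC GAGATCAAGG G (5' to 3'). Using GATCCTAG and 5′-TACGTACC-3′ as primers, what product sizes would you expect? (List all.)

74 bp, 25 bp

The forward primer GATCCTAG matches the top strand at positions 70–77, 119–126.
The reverse primer's reverse complement is GGTACGTA, matching at positions 136–143.
Each forward site pairs with the reverse site to give a product ending at position 143: sizes 74, 25 bp.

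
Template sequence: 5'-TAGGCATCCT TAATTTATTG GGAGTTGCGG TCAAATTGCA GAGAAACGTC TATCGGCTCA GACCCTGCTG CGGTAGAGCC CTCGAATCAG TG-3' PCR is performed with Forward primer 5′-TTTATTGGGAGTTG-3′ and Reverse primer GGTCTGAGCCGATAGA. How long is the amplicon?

51 bp

The forward primer matches the template at positions 14–27.
The reverse primer's reverse complement is TCTATCGGCTCAGACC, which matches the template at positions 49–64.
Product length = (reverse-primer end) − (forward-primer start) + 1 = 64 − 14 + 1 = 51 bp.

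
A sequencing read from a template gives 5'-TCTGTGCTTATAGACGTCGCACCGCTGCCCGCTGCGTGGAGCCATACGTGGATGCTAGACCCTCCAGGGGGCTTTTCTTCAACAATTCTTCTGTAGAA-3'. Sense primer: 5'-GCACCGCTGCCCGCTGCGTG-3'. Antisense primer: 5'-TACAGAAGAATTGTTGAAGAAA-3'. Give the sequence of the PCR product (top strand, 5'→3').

5'-GCACCGCTGCCCGCTGCGTGGAGCCATACGTGGATGCTAGACCCTCCAGGGGGCTTTTCTTCAACAATTCTTCTGTA-3'

Scanning the template, GCACCGCTGCCCGCTGCGTG occurs at positions 19–38; this primer anneals to the bottom strand there with its 3' end pointing downstream.
Reverse complement of the reverse primer: TTTCTTCAACAATTCTTCTGTA. This occurs on the top strand at positions 74–95.
The product is the template from position 19 through 95 (77 bp).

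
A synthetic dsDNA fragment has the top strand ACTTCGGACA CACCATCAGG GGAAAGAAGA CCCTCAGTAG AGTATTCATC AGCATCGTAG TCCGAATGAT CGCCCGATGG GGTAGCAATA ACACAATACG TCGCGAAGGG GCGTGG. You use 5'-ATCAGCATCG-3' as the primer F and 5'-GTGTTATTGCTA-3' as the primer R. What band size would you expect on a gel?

The forward primer matches the template at positions 48–57.
Taking the reverse complement of GTGTTATTGCTA gives TAGCAATAACAC, found at positions 83–94 on the template; the primer anneals here to the top strand with its 3' end pointing upstream.
Amplicon spans positions 48–94: 47 bp.

47 bp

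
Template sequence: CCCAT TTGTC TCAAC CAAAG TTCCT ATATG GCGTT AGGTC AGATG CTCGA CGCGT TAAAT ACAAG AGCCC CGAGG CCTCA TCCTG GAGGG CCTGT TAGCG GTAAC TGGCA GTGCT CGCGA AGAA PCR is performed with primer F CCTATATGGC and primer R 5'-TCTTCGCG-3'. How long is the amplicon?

101 bp

Forward primer CCTATATGGC is found on the top strand at positions 23–32.
The reverse primer's reverse complement is CGCGAAGA, which matches the template at positions 116–123.
Amplicon spans positions 23–123: 101 bp.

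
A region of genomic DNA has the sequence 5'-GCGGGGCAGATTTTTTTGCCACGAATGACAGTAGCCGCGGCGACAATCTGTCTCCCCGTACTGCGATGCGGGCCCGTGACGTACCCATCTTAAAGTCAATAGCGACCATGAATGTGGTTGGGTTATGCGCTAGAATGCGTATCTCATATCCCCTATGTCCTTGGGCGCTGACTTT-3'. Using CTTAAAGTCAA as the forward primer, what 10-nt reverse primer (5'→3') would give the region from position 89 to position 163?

The product's 3' end on the top strand is position 163.
The reverse primer anneals to the top strand over positions 154–163, i.e. to TATGTCCTTG.
Its sequence written 5'→3' is the reverse complement: CAAGGACATA.

5'-CAAGGACATA-3'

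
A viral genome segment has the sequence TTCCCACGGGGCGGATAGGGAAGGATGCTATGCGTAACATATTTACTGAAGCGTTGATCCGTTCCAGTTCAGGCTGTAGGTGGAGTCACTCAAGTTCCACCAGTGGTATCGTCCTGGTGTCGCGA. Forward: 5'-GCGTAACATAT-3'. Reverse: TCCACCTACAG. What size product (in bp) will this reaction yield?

Scanning the template, GCGTAACATAT occurs at positions 32–42; this primer anneals to the bottom strand there with its 3' end pointing downstream.
The reverse primer's reverse complement is CTGTAGGTGGA, which matches the template at positions 74–84.
Product length = (reverse-primer end) − (forward-primer start) + 1 = 84 − 32 + 1 = 53 bp.

53 bp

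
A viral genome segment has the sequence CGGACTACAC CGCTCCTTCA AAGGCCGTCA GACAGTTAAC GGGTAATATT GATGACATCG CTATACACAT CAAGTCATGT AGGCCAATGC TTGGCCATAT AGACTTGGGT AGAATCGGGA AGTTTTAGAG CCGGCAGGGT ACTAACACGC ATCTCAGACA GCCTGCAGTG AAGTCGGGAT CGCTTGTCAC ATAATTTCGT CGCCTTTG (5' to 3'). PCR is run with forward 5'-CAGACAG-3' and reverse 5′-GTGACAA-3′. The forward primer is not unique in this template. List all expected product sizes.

The forward primer CAGACAG matches the top strand at positions 29–35, 155–161.
The reverse primer's reverse complement is TTGTCAC, matching at positions 184–190.
Each forward site pairs with the reverse site to give a product ending at position 190: sizes 162, 36 bp.

162 bp, 36 bp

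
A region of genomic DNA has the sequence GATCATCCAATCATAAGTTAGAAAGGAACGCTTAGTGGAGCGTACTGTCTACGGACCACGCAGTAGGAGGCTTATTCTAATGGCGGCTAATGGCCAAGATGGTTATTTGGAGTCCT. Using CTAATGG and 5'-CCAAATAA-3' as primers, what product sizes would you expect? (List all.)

34 bp, 24 bp

The forward primer CTAATGG matches the top strand at positions 77–83, 87–93.
The reverse primer's reverse complement is TTATTTGG, matching at positions 103–110.
Each forward site pairs with the reverse site to give a product ending at position 110: sizes 34, 24 bp.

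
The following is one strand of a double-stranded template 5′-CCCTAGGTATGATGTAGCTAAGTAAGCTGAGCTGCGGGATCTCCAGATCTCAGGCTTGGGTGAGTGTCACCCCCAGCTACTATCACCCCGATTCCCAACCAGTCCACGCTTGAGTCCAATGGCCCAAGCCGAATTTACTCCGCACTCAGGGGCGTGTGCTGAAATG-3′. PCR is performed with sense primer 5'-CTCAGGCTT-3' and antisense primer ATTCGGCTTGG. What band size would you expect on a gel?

Scanning the template, CTCAGGCTT occurs at positions 49–57; this primer anneals to the bottom strand there with its 3' end pointing downstream.
Reverse complement of the reverse primer: CCAAGCCGAAT. This occurs on the top strand at positions 124–134.
Amplicon spans positions 49–134: 86 bp.

86 bp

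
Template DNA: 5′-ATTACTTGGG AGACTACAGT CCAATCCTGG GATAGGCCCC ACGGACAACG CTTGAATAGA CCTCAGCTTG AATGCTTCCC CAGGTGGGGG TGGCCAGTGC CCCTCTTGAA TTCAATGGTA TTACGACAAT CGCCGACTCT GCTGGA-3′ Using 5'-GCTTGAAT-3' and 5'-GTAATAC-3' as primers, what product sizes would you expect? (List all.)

75 bp, 59 bp

The forward primer GCTTGAAT matches the top strand at positions 50–57, 66–73.
The reverse primer's reverse complement is GTATTAC, matching at positions 118–124.
Each forward site pairs with the reverse site to give a product ending at position 124: sizes 75, 59 bp.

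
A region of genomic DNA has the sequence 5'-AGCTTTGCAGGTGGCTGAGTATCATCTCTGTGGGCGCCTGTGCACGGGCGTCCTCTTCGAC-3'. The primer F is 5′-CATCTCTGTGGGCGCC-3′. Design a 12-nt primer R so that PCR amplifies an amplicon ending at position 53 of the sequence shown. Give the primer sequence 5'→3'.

5'-GGACGCCCGTGC-3'

The forward primer binds at positions 23–38; the product's 3' end on the top strand is position 53.
The reverse primer anneals to the top strand over positions 42–53, i.e. to GCACGGGCGTCC.
Its sequence written 5'→3' is the reverse complement: GGACGCCCGTGC.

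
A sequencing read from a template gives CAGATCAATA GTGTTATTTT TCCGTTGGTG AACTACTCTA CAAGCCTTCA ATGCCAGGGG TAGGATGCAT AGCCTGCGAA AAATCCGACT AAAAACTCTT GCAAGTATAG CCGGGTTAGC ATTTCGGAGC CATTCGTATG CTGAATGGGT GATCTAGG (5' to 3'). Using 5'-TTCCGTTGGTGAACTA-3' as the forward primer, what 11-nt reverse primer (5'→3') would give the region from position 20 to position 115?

The product's 3' end on the top strand is position 115.
The reverse primer anneals to the top strand over positions 105–115, i.e. to GTATAGCCGGG.
Its sequence written 5'→3' is the reverse complement: CCCGGCTATAC.

5'-CCCGGCTATAC-3'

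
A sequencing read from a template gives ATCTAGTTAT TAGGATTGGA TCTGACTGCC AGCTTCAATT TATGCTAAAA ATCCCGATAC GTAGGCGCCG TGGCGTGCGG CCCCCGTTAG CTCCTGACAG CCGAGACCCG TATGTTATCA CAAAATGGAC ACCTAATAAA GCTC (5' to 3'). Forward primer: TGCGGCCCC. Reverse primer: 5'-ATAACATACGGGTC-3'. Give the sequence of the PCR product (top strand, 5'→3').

Scanning the template, TGCGGCCCC occurs at positions 76–84; this primer anneals to the bottom strand there with its 3' end pointing downstream.
Reverse complement of the reverse primer: GACCCGTATGTTAT. This occurs on the top strand at positions 105–118.
The product is the template from position 76 through 118 (43 bp).

5'-TGCGGCCCCCGTTAGCTCCTGACAGCCGAGACCCGTATGTTAT-3'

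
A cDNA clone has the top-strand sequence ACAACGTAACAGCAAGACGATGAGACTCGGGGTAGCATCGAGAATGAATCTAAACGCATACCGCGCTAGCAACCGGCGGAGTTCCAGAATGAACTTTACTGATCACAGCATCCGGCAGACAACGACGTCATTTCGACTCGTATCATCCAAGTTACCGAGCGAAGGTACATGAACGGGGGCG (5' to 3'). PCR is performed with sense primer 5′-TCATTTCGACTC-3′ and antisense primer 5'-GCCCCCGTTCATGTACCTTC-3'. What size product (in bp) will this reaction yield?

53 bp

The forward primer matches the template at positions 128–139.
Taking the reverse complement of GCCCCCGTTCATGTACCTTC gives GAAGGTACATGAACGGGGGC, found at positions 161–180 on the template; the primer anneals here to the top strand with its 3' end pointing upstream.
Amplicon spans positions 128–180: 53 bp.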